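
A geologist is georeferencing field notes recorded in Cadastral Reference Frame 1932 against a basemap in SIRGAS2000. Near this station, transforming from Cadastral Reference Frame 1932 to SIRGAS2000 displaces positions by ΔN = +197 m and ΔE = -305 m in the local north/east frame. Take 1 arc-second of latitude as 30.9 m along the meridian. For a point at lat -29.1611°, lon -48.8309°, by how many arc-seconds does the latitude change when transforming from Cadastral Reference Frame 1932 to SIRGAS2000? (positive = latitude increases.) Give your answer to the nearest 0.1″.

Δφ = 6.4″

1″ of latitude = 30.90 m, so Δφ = 197.0 / 30.90 = 6.375″.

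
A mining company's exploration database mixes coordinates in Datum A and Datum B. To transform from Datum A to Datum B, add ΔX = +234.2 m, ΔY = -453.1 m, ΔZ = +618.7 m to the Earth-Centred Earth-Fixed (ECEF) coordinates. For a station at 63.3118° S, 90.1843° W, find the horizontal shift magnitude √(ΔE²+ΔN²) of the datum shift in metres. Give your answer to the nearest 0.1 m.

721.6 m

At φ = -63.3118°, λ = -90.1843°: sin φ = -0.893464, cos φ = 0.449135, sin λ = -0.999995, cos λ = -0.003217.
ΔE = −sin λ·ΔX + cos λ·ΔY = −(-0.999995)·(234.2) + (-0.003217)·(-453.1) = 235.66 m.
ΔN = −sin φ cos λ·ΔX − sin φ sin λ·ΔY + cos φ·ΔZ = −(-0.893464)(-0.003217)(234.2) − (-0.893464)(-0.999995)(-453.1) + (0.449135)(618.7) = 682.03 m.
Horizontal magnitude = √(ΔE² + ΔN²) = √(235.66² + 682.03²) = 721.60 m.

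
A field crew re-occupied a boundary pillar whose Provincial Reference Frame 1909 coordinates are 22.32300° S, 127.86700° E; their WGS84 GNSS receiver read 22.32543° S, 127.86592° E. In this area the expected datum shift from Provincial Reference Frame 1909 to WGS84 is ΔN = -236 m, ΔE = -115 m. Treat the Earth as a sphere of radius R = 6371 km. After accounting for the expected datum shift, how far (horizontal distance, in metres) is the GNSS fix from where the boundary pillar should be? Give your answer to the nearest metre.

Observed coordinate differences: Δφ = -0.00243°, Δλ = -0.00108°.
Converting to metres (1° lat = 111195 m, cos φ = 0.925057): observed ΔN = -270.2 m, observed ΔE = -111.1 m.
Subtracting the expected shift leaves a residual of -270.2 − (-236) = -34.2 m north and -111.1 − (-115) = 3.9 m east.
Residual distance = √((-34.2)² + 3.9²) = 34.4 m.

34 m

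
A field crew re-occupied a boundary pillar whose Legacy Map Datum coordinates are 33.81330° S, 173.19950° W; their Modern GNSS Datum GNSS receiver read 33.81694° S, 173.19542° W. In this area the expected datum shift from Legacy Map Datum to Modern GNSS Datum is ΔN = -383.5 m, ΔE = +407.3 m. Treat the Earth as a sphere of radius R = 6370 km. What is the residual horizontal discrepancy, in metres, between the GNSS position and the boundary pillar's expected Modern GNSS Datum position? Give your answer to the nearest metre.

37 m

Observed coordinate differences: Δφ = -0.00364°, Δλ = +0.00408°.
Converting to metres (1° lat = 111177 m, cos φ = 0.830855): observed ΔN = -404.7 m, observed ΔE = 376.9 m.
Subtracting the expected shift leaves a residual of -404.7 − (-383.5) = -21.2 m north and 376.9 − (407.3) = -30.4 m east.
Residual distance = √((-21.2)² + (-30.4)²) = 37.1 m.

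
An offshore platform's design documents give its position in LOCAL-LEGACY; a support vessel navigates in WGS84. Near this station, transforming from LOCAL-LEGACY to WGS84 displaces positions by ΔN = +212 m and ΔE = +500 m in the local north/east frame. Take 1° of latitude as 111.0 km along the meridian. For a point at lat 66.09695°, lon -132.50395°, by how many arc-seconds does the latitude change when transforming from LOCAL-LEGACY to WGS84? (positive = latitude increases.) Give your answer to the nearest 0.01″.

1° of latitude = 111.0 km, so Δφ = 212.0 / 111000 = 0.0019099° = 6.876″.

Δφ = 6.88″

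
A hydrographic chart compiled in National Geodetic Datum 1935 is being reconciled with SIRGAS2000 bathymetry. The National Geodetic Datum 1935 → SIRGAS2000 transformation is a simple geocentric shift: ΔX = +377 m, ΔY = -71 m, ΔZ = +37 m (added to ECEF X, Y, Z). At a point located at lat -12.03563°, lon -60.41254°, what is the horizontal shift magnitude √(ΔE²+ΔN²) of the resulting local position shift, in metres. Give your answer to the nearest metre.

The local east axis at (φ, λ) is (−sin λ, cos λ, 0), so ΔE = −sin(-60.41254°)·377 + cos(-60.41254°)·(-71) = 292.78 m.
The local north axis is (−sin φ cos λ, −sin φ sin λ, cos φ), giving ΔN = 38.815 + 12.874 + 36.187 = 87.88 m.
Horizontal magnitude = √(ΔE² + ΔN²) = √(292.78² + 87.88²) = 305.69 m.

306 m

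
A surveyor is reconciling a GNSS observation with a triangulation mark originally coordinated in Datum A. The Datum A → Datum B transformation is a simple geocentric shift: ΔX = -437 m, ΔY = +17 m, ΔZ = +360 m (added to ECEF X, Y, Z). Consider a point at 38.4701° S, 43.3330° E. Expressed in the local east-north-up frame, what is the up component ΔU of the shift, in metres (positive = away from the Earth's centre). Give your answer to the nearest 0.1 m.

The local up (radial) axis is (cos φ cos λ, cos φ sin λ, sin φ), giving ΔU = -248.866 + 9.134 − 223.958 = -463.69 m.

ΔU = -463.7 m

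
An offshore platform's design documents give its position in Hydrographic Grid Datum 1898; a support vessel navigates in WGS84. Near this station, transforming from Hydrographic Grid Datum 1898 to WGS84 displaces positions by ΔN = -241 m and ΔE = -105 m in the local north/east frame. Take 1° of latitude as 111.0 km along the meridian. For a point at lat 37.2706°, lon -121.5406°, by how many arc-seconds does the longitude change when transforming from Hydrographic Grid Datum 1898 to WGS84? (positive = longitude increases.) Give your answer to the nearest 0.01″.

Δλ = -4.28″

At latitude 37.2706°, cos φ = 0.795784.
1° of longitude at this latitude = 111.0 × cos φ = 88.33 km, so Δλ = -105.0 / 88332.1 = -0.0011887° = -4.279″.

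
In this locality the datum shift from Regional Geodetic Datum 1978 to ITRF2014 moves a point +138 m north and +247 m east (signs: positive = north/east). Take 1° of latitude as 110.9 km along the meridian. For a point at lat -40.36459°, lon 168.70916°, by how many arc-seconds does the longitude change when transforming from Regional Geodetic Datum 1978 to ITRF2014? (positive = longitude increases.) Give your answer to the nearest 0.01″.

At latitude -40.36459°, cos φ = 0.761939.
1° of longitude at this latitude = 110.9 × cos φ = 84.50 km, so Δλ = 247.0 / 84499.0 = 0.0029231° = 10.523″.

Δλ = 10.52″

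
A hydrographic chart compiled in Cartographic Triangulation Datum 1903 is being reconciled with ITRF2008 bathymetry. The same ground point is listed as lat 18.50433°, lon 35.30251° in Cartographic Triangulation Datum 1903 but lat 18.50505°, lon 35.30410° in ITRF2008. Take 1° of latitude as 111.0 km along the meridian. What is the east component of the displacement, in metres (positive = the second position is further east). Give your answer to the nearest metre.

ΔE = 167 m

Δφ = 18.50505° − 18.50433° = +0.00072°; Δλ = 35.30410° − 35.30251° = +0.00159°.
ΔN = Δφ × 111000 = 79.9 m; ΔE = Δλ × 111000 × cos(18.50433°) = +0.00159 × 111000 × 0.948300 = 167.4 m.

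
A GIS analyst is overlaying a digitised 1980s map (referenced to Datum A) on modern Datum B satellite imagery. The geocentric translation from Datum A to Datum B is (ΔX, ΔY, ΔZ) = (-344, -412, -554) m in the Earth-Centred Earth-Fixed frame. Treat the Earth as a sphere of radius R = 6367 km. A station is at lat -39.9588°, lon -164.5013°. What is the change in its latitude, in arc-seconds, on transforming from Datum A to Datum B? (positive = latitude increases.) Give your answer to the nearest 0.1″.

Δφ = -4.6″

sin φ = -0.642237, cos φ = 0.766506, sin λ = -0.267217, cos λ = -0.963637.
North component: ΔN = −sin φ cos λ·ΔX − sin φ sin λ·ΔY + cos φ·ΔZ = −(-0.642237)(-0.963637)(-344) − (-0.642237)(-0.267217)(-412) + (0.766506)(-554) = -141.04 m.
1° of latitude spans πR/180 = 111125 m, so Δφ = -141.04 / 111125 × 3600 = -4.569″.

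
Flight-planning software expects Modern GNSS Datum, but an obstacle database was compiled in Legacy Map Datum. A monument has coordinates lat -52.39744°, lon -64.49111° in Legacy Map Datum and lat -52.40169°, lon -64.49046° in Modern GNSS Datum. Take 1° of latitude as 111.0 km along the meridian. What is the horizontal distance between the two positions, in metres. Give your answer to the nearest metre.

Δφ = -52.40169° − -52.39744° = -0.00425°; Δλ = -64.49046° − -64.49111° = +0.00065°.
ΔN = Δφ × 111000 = -471.7 m; ΔE = Δλ × 111000 × cos(-52.39744°) = +0.00065 × 111000 × 0.610181 = 44.0 m.
Distance = √(ΔE² + ΔN²) = √(44.0² + (-471.7)²) = 473.8 m.

474 m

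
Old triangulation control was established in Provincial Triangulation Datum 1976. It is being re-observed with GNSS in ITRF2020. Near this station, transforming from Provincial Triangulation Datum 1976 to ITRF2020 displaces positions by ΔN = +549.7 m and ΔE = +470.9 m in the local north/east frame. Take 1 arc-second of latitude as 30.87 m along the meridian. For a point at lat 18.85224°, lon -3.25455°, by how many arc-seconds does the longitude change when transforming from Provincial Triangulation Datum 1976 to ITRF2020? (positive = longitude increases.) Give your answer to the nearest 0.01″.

Δλ = 16.12″

At latitude 18.85224°, cos φ = 0.946355.
1″ of longitude at this latitude = 30.87 × cos φ = 29.2140 m, so Δλ = 470.9 / 29.2140 = 16.119″.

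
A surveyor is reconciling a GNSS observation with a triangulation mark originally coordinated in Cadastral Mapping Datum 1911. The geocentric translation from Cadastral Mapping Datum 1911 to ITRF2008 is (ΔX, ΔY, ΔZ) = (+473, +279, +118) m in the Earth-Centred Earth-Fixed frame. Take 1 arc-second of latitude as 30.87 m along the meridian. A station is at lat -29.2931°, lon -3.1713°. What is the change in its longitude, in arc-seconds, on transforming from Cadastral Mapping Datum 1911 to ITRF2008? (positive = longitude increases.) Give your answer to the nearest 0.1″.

sin φ = -0.489277, cos φ = 0.872128, sin λ = -0.055321, cos λ = 0.998469.
East component: ΔE = −sin λ·ΔX + cos λ·ΔY = −(-0.055321)(473) + (0.998469)(279) = 304.74 m.
1° of latitude spans 3600 × 30.87 = 111132 m; at latitude φ, 1° of longitude spans that × cos φ = 96921.4 m, so Δλ = 304.74 / 96921.4 × 3600 = 11.319″.

Δλ = 11.3″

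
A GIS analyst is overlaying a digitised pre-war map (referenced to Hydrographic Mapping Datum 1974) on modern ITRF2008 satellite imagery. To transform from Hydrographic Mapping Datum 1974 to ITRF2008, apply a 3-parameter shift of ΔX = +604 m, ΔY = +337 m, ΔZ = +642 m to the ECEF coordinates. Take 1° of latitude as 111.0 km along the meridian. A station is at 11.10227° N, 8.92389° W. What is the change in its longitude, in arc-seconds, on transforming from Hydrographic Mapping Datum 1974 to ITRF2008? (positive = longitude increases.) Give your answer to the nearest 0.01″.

Δλ = 14.10″

sin φ = 0.192561, cos φ = 0.981285, sin λ = -0.155122, cos λ = 0.987895.
East component: ΔE = −sin λ·ΔX + cos λ·ΔY = −(-0.155122)(604) + (0.987895)(337) = 426.61 m.
1° of latitude spans 111000 m; at latitude φ, 1° of longitude spans that × cos φ = 108922.6 m, so Δλ = 426.61 / 108922.6 × 3600 = 14.100″.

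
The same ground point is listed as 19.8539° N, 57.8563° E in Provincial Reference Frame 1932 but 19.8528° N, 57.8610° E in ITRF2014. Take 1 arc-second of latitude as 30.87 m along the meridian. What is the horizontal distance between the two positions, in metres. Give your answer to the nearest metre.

506 m

Δφ = 19.8528° − 19.8539° = -0.0011°; Δλ = 57.8610° − 57.8563° = +0.0047°.
1° of latitude = 3600 × 30.87 = 111132 m.
ΔN = Δφ × 111132 = -122.2 m; ΔE = Δλ × 111132 × cos(19.8539°) = +0.0047 × 111132 × 0.940562 = 491.3 m.
Distance = √(ΔE² + ΔN²) = √(491.3² + (-122.2)²) = 506.3 m.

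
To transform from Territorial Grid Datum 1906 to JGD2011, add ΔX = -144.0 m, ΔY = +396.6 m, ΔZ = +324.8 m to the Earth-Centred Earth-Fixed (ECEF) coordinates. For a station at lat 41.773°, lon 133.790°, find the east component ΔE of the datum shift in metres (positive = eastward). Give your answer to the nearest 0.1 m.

At φ = 41.773°, λ = 133.790°: sin φ = 0.666181, cos φ = 0.745790, sin λ = 0.721881, cos λ = -0.692017.
ΔE = −sin λ·ΔX + cos λ·ΔY = −(0.721881)·(-144.0) + (-0.692017)·(396.6) = -170.50 m.

ΔE = -170.5 m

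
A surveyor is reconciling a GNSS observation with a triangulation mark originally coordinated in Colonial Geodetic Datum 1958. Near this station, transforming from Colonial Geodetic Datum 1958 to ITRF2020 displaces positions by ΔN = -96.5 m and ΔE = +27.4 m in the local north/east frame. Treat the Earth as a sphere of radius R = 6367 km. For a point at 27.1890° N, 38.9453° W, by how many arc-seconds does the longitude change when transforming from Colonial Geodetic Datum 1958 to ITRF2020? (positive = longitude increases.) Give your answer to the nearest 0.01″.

Δλ = 1.00″

At latitude 27.1890°, cos φ = 0.889504.
One radian of longitude at latitude φ spans R cos φ, so Δλ = ΔE / (R cos φ) = 27.4 / (6367000 × 0.889504) = 4.8380e-06 rad = 0.998″.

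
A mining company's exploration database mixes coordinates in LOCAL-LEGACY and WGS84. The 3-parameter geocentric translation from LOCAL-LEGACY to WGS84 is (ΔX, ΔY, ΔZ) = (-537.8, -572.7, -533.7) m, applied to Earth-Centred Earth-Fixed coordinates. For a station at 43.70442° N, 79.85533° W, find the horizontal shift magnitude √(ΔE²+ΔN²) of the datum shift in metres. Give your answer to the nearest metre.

The local east axis at (φ, λ) is (−sin λ, cos λ, 0), so ΔE = −sin(-79.85533°)·(-537.8) + cos(-79.85533°)·(-572.7) = -630.26 m.
The local north axis is (−sin φ cos λ, −sin φ sin λ, cos φ), giving ΔN = 65.449 − 389.514 − 385.819 = -709.88 m.
Horizontal magnitude = √(ΔE² + ΔN²) = √((-630.26)² + (-709.88)²) = 949.30 m.

949 m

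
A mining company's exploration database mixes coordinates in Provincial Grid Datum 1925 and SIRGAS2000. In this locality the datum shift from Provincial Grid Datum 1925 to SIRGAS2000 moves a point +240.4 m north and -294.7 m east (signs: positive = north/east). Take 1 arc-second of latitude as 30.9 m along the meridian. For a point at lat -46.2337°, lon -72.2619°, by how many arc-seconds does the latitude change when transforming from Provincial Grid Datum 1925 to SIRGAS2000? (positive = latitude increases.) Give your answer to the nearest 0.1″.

Δφ = 7.8″

1″ of latitude = 30.90 m, so Δφ = 240.4 / 30.90 = 7.780″.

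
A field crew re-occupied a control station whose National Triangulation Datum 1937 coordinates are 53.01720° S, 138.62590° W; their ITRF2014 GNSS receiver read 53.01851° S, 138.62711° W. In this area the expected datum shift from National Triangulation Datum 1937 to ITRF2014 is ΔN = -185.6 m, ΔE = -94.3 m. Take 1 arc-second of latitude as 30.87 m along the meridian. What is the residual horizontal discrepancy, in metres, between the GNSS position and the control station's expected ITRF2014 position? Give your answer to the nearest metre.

42 m

Observed coordinate differences: Δφ = -0.00131°, Δλ = -0.00121°.
Converting to metres (1° lat = 111132 m, cos φ = 0.601575): observed ΔN = -145.6 m, observed ΔE = -80.9 m.
Subtracting the expected shift leaves a residual of -145.6 − (-185.6) = 40.0 m north and -80.9 − (-94.3) = 13.4 m east.
Residual distance = √(40.0² + 13.4²) = 42.2 m.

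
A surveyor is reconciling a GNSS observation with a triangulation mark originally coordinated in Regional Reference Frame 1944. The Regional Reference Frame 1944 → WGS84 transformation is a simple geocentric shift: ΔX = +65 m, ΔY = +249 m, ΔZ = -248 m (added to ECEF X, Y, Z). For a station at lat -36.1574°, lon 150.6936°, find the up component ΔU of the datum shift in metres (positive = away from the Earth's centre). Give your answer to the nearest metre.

The local up (radial) axis is (cos φ cos λ, cos φ sin λ, sin φ), giving ΔU = -45.764 + 98.406 + 146.321 = 198.96 m.

ΔU = 199 m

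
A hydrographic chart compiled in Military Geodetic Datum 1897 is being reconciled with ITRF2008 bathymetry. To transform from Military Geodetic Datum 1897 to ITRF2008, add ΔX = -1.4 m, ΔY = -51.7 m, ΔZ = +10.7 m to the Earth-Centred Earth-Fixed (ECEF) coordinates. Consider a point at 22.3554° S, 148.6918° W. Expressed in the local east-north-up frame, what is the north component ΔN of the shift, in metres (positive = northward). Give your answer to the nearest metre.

ΔN = 21 m

At φ = -22.3554°, λ = -148.6918°: sin φ = -0.380351, cos φ = 0.924842, sin λ = -0.519641, cos λ = -0.854384.
ΔN = −sin φ cos λ·ΔX − sin φ sin λ·ΔY + cos φ·ΔZ = −(-0.380351)(-0.854384)(-1.4) − (-0.380351)(-0.519641)(-51.7) + (0.924842)(10.7) = 20.57 m.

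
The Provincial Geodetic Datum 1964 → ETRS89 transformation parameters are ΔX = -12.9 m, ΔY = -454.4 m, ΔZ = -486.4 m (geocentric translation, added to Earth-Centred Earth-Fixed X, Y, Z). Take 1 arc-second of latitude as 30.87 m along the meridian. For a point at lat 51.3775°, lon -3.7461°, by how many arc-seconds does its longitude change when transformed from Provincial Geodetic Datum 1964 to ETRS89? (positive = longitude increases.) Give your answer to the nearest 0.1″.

sin φ = 0.781275, cos φ = 0.624186, sin λ = -0.065335, cos λ = 0.997863.
East component: ΔE = −sin λ·ΔX + cos λ·ΔY = −(-0.065335)(-12.9) + (0.997863)(-454.4) = -454.27 m.
1° of latitude spans 3600 × 30.87 = 111132 m; at latitude φ, 1° of longitude spans that × cos φ = 69367.1 m, so Δλ = -454.27 / 69367.1 × 3600 = -23.576″.

Δλ = -23.6″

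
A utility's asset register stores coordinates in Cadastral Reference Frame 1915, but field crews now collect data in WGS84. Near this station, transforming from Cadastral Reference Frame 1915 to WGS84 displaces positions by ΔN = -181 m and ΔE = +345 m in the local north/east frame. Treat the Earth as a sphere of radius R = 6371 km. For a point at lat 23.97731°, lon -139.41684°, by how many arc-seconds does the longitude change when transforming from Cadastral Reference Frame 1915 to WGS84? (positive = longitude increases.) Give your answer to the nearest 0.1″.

At latitude 23.97731°, cos φ = 0.913706.
One radian of longitude at latitude φ spans R cos φ, so Δλ = ΔE / (R cos φ) = 345.0 / (6371000 × 0.913706) = 5.9266e-05 rad = 12.224″.

Δλ = 12.2″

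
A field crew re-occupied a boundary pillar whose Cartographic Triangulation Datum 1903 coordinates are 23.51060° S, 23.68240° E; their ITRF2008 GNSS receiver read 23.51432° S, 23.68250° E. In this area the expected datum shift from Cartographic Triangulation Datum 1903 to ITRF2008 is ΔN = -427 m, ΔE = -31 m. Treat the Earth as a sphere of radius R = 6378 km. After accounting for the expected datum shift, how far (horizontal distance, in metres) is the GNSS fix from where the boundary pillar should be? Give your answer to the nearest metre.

43 m

Observed coordinate differences: Δφ = -0.00372°, Δλ = +0.00010°.
Converting to metres (1° lat = 111317 m, cos φ = 0.916986): observed ΔN = -414.1 m, observed ΔE = 10.2 m.
Subtracting the expected shift leaves a residual of -414.1 − (-427) = 12.9 m north and 10.2 − (-31) = 41.2 m east.
Residual distance = √(12.9² + 41.2²) = 43.2 m.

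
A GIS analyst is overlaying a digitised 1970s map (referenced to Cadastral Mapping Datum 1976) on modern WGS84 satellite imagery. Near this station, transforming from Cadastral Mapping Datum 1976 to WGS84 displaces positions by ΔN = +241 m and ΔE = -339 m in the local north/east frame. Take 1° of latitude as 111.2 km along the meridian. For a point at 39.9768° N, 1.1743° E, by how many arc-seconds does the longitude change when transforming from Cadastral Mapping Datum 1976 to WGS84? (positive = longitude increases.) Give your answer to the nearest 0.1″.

At latitude 39.9768°, cos φ = 0.766305.
1° of longitude at this latitude = 111.2 × cos φ = 85.21 km, so Δλ = -339.0 / 85213.1 = -0.0039783° = -14.322″.

Δλ = -14.3″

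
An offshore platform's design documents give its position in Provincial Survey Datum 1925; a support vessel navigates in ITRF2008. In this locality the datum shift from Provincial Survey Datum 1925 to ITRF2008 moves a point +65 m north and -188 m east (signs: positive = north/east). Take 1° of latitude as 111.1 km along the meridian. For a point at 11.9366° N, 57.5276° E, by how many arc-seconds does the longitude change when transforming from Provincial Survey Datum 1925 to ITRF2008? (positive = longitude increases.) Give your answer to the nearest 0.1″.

At latitude 11.9366°, cos φ = 0.978377.
1° of longitude at this latitude = 111.1 × cos φ = 108.70 km, so Δλ = -188.0 / 108697.7 = -0.0017296° = -6.226″.

Δλ = -6.2″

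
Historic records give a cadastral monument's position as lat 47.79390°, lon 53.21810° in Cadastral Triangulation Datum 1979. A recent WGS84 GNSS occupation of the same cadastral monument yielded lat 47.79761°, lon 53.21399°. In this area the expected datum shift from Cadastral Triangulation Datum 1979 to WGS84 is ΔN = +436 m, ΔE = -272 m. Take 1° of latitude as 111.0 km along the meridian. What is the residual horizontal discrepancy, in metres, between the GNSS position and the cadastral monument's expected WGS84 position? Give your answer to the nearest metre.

Observed coordinate differences: Δφ = +0.00371°, Δλ = -0.00411°.
Converting to metres (1° lat = 111000 m, cos φ = 0.671799): observed ΔN = 411.8 m, observed ΔE = -306.5 m.
Subtracting the expected shift leaves a residual of 411.8 − (436) = -24.2 m north and -306.5 − (-272) = -34.5 m east.
Residual distance = √((-24.2)² + (-34.5)²) = 42.1 m.

42 m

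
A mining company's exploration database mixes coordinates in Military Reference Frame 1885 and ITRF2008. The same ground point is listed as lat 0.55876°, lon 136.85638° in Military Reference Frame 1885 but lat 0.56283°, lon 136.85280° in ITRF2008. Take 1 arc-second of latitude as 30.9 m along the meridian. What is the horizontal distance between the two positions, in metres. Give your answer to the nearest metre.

603 m

Δφ = 0.56283° − 0.55876° = +0.00407°; Δλ = 136.85280° − 136.85638° = -0.00358°.
1° of latitude = 3600 × 30.90 = 111240 m.
ΔN = Δφ × 111240 = 452.7 m; ΔE = Δλ × 111240 × cos(0.55876°) = -0.00358 × 111240 × 0.999952 = -398.2 m.
Distance = √(ΔE² + ΔN²) = √((-398.2)² + 452.7²) = 603.0 m.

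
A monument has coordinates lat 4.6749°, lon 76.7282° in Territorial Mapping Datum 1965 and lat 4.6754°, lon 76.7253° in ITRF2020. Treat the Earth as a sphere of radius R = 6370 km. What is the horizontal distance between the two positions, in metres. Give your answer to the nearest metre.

326 m

Δφ = 4.6754° − 4.6749° = +0.0005°; Δλ = 76.7253° − 76.7282° = -0.0029°.
1° along a meridian = πR/180 = 111177 m.
ΔN = Δφ × 111177 = 55.6 m; ΔE = Δλ × 111177 × cos(4.6749°) = -0.0029 × 111177 × 0.996673 = -321.3 m.
Distance = √(ΔE² + ΔN²) = √((-321.3)² + 55.6²) = 326.1 m.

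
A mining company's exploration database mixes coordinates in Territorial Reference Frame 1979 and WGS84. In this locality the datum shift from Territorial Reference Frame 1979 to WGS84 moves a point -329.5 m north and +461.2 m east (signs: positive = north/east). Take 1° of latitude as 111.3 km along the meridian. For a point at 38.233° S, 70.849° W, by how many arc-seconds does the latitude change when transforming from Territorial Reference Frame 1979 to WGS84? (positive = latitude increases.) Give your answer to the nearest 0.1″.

1° of latitude = 111.3 km, so Δφ = -329.5 / 111300 = -0.0029605° = -10.658″.

Δφ = -10.7″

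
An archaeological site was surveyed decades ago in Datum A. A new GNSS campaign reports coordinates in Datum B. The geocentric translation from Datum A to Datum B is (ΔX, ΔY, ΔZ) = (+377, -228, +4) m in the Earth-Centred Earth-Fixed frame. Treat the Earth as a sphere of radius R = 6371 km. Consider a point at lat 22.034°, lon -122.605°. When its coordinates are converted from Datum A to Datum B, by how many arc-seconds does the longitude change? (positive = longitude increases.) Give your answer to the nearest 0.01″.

sin φ = 0.375157, cos φ = 0.926961, sin λ = -0.842405, cos λ = -0.538844.
East component: ΔE = −sin λ·ΔX + cos λ·ΔY = −(-0.842405)(377) + (-0.538844)(-228) = 440.44 m.
1° of latitude spans πR/180 = 111195 m; at latitude φ, 1° of longitude spans that × cos φ = 103073.4 m, so Δλ = 440.44 / 103073.4 × 3600 = 15.383″.

Δλ = 15.38″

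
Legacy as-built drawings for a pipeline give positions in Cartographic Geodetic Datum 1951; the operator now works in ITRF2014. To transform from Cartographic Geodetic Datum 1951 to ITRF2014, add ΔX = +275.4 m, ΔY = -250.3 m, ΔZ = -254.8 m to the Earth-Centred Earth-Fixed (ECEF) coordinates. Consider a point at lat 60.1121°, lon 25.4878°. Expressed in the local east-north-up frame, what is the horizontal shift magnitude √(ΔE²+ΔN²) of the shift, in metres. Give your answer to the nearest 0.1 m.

The local east axis at (φ, λ) is (−sin λ, cos λ, 0), so ΔE = −sin(25.4878°)·275.4 + cos(25.4878°)·(-250.3) = -344.45 m.
The local north axis is (−sin φ cos λ, −sin φ sin λ, cos φ), giving ΔN = -215.534 + 93.384 − 126.968 = -249.12 m.
Horizontal magnitude = √(ΔE² + ΔN²) = √((-344.45)² + (-249.12)²) = 425.10 m.

425.1 m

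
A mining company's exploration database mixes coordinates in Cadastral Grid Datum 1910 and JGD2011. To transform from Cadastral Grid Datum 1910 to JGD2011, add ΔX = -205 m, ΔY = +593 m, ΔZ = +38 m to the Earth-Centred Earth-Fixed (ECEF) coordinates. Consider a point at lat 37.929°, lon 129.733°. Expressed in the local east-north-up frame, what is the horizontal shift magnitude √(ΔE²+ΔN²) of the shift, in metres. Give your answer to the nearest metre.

The local east axis at (φ, λ) is (−sin λ, cos λ, 0), so ΔE = −sin(129.733°)·(-205) + cos(129.733°)·593 = -221.40 m.
The local north axis is (−sin φ cos λ, −sin φ sin λ, cos φ), giving ΔN = -80.547 − 280.318 + 29.973 = -330.89 m.
Horizontal magnitude = √(ΔE² + ΔN²) = √((-221.40)² + (-330.89)²) = 398.13 m.

398 m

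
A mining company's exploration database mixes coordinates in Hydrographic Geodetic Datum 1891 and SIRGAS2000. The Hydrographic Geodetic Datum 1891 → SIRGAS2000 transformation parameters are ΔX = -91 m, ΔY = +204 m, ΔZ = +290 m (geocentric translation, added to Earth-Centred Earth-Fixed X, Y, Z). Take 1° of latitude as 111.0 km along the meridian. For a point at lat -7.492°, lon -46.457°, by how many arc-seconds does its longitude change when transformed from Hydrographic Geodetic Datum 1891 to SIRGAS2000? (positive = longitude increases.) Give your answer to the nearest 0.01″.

Δλ = 2.44″

sin φ = -0.130388, cos φ = 0.991463, sin λ = -0.724858, cos λ = 0.688899.
East component: ΔE = −sin λ·ΔX + cos λ·ΔY = −(-0.724858)(-91) + (0.688899)(204) = 74.57 m.
1° of latitude spans 111000 m; at latitude φ, 1° of longitude spans that × cos φ = 110052.4 m, so Δλ = 74.57 / 110052.4 × 3600 = 2.439″.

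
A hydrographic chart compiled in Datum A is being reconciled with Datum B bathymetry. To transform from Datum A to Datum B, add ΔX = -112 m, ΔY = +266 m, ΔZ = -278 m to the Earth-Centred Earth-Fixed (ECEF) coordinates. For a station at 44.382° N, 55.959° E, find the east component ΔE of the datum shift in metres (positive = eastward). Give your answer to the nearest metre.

ΔE = 242 m

At φ = 44.382°, λ = 55.959°: sin φ = 0.699439, cos φ = 0.714692, sin λ = 0.828637, cos λ = 0.559786.
ΔE = −sin λ·ΔX + cos λ·ΔY = −(0.828637)·(-112) + (0.559786)·(266) = 241.71 m.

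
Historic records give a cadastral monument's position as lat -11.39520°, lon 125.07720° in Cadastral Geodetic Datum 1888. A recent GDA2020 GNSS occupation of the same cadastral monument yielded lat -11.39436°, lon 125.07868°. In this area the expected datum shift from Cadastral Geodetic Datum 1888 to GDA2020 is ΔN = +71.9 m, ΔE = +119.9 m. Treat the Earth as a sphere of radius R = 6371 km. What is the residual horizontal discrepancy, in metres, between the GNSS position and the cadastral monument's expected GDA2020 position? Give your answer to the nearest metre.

47 m

Observed coordinate differences: Δφ = +0.00084°, Δλ = +0.00148°.
Converting to metres (1° lat = 111195 m, cos φ = 0.980288): observed ΔN = 93.4 m, observed ΔE = 161.3 m.
Subtracting the expected shift leaves a residual of 93.4 − (71.9) = 21.5 m north and 161.3 − (119.9) = 41.4 m east.
Residual distance = √(21.5² + 41.4²) = 46.7 m.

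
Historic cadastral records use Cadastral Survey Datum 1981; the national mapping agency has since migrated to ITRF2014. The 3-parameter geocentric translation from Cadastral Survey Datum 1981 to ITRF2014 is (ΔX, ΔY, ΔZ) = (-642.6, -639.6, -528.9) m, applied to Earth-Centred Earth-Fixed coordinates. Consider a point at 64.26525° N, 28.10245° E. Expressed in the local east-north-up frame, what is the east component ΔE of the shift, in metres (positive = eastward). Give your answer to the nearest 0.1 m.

ΔE = -261.5 m

The local east axis at (φ, λ) is (−sin λ, cos λ, 0), so ΔE = −sin(28.10245°)·(-642.6) + cos(28.10245°)·(-639.6) = -261.50 m.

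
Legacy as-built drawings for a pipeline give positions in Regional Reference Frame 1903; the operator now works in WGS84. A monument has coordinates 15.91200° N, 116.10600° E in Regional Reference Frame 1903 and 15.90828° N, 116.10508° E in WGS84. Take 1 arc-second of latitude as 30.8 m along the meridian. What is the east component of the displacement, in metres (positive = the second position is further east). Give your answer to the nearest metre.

Δφ = 15.90828° − 15.91200° = -0.00372°; Δλ = 116.10508° − 116.10600° = -0.00092°.
1° of latitude = 3600 × 30.80 = 110880 m.
ΔN = Δφ × 110880 = -412.5 m; ΔE = Δλ × 110880 × cos(15.91200°) = -0.00092 × 110880 × 0.961684 = -98.1 m.

ΔE = -98 m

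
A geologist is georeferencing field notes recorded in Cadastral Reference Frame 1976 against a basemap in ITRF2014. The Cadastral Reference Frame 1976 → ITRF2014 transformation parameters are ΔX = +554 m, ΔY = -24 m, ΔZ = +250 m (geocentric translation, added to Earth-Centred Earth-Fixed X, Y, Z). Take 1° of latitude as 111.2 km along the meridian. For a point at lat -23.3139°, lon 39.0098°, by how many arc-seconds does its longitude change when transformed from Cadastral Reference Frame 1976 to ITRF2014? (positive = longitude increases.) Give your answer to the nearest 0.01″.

sin φ = -0.395768, cos φ = 0.918350, sin λ = 0.629453, cos λ = 0.777038.
East component: ΔE = −sin λ·ΔX + cos λ·ΔY = −(0.629453)(554) + (0.777038)(-24) = -367.37 m.
1° of latitude spans 111200 m; at latitude φ, 1° of longitude spans that × cos φ = 102120.6 m, so Δλ = -367.37 / 102120.6 × 3600 = -12.951″.

Δλ = -12.95″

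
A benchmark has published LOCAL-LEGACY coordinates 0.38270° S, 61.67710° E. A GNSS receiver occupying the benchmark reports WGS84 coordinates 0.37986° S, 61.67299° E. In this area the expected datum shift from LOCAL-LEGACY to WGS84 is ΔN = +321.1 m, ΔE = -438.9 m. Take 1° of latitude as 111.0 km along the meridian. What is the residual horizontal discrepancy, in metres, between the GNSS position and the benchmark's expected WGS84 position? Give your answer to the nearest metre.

18 m

Observed coordinate differences: Δφ = +0.00284°, Δλ = -0.00411°.
Converting to metres (1° lat = 111000 m, cos φ = 0.999978): observed ΔN = 315.2 m, observed ΔE = -456.2 m.
Subtracting the expected shift leaves a residual of 315.2 − (321.1) = -5.9 m north and -456.2 − (-438.9) = -17.3 m east.
Residual distance = √((-5.9)² + (-17.3)²) = 18.3 m.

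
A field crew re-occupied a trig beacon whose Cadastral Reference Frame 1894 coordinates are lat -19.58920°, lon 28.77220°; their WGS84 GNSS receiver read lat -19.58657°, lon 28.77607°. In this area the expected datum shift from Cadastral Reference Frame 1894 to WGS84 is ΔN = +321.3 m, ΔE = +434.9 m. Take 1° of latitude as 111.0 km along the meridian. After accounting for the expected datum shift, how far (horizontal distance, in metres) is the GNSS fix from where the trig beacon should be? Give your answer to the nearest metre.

42 m

Observed coordinate differences: Δφ = +0.00263°, Δλ = +0.00387°.
Converting to metres (1° lat = 111000 m, cos φ = 0.942121): observed ΔN = 291.9 m, observed ΔE = 404.7 m.
Subtracting the expected shift leaves a residual of 291.9 − (321.3) = -29.4 m north and 404.7 − (434.9) = -30.2 m east.
Residual distance = √((-29.4)² + (-30.2)²) = 42.1 m.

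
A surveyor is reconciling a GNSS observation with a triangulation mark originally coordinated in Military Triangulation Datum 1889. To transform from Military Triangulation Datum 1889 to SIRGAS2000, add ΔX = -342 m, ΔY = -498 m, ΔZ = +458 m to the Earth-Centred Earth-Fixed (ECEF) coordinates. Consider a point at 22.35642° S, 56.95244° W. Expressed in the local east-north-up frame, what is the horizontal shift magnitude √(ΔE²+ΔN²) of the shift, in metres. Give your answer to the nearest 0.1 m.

The local east axis at (φ, λ) is (−sin λ, cos λ, 0), so ΔE = −sin(-56.95244°)·(-342) + cos(-56.95244°)·(-498) = -558.25 m.
The local north axis is (−sin φ cos λ, −sin φ sin λ, cos φ), giving ΔN = -70.940 + 158.778 + 423.575 = 511.41 m.
Horizontal magnitude = √(ΔE² + ΔN²) = √((-558.25)² + 511.41²) = 757.09 m.

757.1 m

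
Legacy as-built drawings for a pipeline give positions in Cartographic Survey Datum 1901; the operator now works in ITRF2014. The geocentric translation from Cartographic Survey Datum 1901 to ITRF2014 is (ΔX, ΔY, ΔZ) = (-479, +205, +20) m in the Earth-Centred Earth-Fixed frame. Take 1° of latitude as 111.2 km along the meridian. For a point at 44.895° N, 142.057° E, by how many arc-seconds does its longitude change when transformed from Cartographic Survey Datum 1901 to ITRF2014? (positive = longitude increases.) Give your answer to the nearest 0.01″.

sin φ = 0.705810, cos φ = 0.708401, sin λ = 0.614877, cos λ = -0.788623.
East component: ΔE = −sin λ·ΔX + cos λ·ΔY = −(0.614877)(-479) + (-0.788623)(205) = 132.86 m.
1° of latitude spans 111200 m; at latitude φ, 1° of longitude spans that × cos φ = 78774.2 m, so Δλ = 132.86 / 78774.2 × 3600 = 6.072″.

Δλ = 6.07″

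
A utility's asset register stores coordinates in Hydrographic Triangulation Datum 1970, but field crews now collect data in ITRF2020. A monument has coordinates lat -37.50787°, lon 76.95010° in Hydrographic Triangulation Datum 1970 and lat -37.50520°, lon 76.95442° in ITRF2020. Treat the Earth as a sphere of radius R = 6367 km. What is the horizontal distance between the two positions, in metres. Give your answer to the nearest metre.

Δφ = -37.50520° − -37.50787° = +0.00267°; Δλ = 76.95442° − 76.95010° = +0.00432°.
1° along a meridian = πR/180 = 111125 m.
ΔN = Δφ × 111125 = 296.7 m; ΔE = Δλ × 111125 × cos(-37.50787°) = +0.00432 × 111125 × 0.793270 = 380.8 m.
Distance = √(ΔE² + ΔN²) = √(380.8² + 296.7²) = 482.8 m.

483 m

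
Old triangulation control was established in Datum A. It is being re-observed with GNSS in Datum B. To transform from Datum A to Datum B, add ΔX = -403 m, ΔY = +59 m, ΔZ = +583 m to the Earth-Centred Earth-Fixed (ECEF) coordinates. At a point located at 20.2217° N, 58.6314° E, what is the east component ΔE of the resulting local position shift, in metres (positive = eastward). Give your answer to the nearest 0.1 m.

ΔE = 374.8 m

At φ = 20.2217°, λ = 58.6314°: sin φ = 0.345654, cos φ = 0.938362, sin λ = 0.853836, cos λ = 0.520542.
ΔE = −sin λ·ΔX + cos λ·ΔY = −(0.853836)·(-403) + (0.520542)·(59) = 374.81 m.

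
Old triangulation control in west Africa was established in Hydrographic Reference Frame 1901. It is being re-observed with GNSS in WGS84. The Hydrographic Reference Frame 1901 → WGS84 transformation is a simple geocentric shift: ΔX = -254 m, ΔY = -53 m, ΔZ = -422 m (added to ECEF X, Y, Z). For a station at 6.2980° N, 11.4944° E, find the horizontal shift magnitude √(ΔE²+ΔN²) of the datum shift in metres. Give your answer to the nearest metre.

At φ = 6.2980°, λ = 11.4944°: sin φ = 0.109700, cos φ = 0.993965, sin λ = 0.199272, cos λ = 0.979944.
ΔE = −sin λ·ΔX + cos λ·ΔY = −(0.199272)·(-254) + (0.979944)·(-53) = -1.32 m.
ΔN = −sin φ cos λ·ΔX − sin φ sin λ·ΔY + cos φ·ΔZ = −(0.109700)(0.979944)(-254) − (0.109700)(0.199272)(-53) + (0.993965)(-422) = -390.99 m.
Horizontal magnitude = √(ΔE² + ΔN²) = √((-1.32)² + (-390.99)²) = 390.99 m.

391 m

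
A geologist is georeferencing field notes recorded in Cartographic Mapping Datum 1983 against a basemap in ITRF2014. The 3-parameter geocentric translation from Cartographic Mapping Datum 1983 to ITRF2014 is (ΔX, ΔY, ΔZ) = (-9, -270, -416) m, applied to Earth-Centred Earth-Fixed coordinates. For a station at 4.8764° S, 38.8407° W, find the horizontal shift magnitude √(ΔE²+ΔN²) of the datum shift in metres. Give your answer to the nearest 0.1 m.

At φ = -4.8764°, λ = -38.8407°: sin φ = -0.085007, cos φ = 0.996380, sin λ = -0.627157, cos λ = 0.778893.
ΔE = −sin λ·ΔX + cos λ·ΔY = −(-0.627157)·(-9) + (0.778893)·(-270) = -215.95 m.
ΔN = −sin φ cos λ·ΔX − sin φ sin λ·ΔY + cos φ·ΔZ = −(-0.085007)(0.778893)(-9) − (-0.085007)(-0.627157)(-270) + (0.996380)(-416) = -400.70 m.
Horizontal magnitude = √(ΔE² + ΔN²) = √((-215.95)² + (-400.70)²) = 455.18 m.

455.2 m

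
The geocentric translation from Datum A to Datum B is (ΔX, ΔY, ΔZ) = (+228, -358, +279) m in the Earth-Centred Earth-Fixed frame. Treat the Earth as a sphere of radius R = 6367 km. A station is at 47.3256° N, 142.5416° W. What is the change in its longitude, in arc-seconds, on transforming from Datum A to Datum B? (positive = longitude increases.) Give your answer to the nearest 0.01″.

Δλ = 20.21″

sin φ = 0.735218, cos φ = 0.677831, sin λ = -0.608185, cos λ = -0.793795.
East component: ΔE = −sin λ·ΔX + cos λ·ΔY = −(-0.608185)(228) + (-0.793795)(-358) = 422.84 m.
1° of latitude spans πR/180 = 111125 m; at latitude φ, 1° of longitude spans that × cos φ = 75324.1 m, so Δλ = 422.84 / 75324.1 × 3600 = 20.209″.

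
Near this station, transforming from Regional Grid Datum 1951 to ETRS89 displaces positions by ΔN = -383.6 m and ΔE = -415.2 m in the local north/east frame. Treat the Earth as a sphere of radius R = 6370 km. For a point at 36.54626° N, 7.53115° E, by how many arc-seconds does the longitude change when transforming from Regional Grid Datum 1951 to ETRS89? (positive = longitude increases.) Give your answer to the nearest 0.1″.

At latitude 36.54626°, cos φ = 0.803376.
One radian of longitude at latitude φ spans R cos φ, so Δλ = ΔE / (R cos φ) = -415.2 / (6370000 × 0.803376) = -8.1133e-05 rad = -16.735″.

Δλ = -16.7″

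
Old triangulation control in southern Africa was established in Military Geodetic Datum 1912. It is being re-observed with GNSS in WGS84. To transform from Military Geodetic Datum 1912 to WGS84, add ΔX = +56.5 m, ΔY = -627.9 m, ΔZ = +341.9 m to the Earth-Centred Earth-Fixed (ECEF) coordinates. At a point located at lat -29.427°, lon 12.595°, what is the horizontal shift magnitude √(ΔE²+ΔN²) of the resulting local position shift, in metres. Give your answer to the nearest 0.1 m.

676.1 m

The local east axis at (φ, λ) is (−sin λ, cos λ, 0), so ΔE = −sin(12.595°)·56.5 + cos(12.595°)·(-627.9) = -625.11 m.
The local north axis is (−sin φ cos λ, −sin φ sin λ, cos φ), giving ΔN = 27.091 − 67.270 + 297.789 = 257.61 m.
Horizontal magnitude = √(ΔE² + ΔN²) = √((-625.11)² + 257.61²) = 676.11 m.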